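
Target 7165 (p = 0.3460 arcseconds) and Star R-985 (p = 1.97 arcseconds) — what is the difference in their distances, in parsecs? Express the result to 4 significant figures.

2.383 pc

d_A = 1/0.3460″ = 2.8902 pc; d_B = 1/1.970″ = 0.50761 pc.
|d_B − d_A| = |0.50761 − 2.8902| = 2.3826 pc.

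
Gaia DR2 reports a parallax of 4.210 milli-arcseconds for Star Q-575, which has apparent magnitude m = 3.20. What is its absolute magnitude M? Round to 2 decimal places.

d = 1/p = 1/0.004210″ = 237.53 pc.
m − M = 5 log₁₀(237.53) − 5 = 11.8786 − 5 = 6.8786.
M = m − (m − M) = 3.20 − 6.8786 = -3.68.

M = -3.68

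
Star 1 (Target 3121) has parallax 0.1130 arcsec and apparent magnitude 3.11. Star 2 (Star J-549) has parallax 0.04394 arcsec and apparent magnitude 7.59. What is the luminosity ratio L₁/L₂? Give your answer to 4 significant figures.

d₁ = 1/p₁ = 1/0.1130″ = 8.8496 pc; d₂ = 1/p₂ = 1/0.04394″ = 22.758 pc.
M₁ = m₁ − 5 log₁₀ d₁ + 5 = 3.11 − 4.7346 + 5 = 3.3754.
M₂ = 7.59 − 6.7857 + 5 = 5.8043.
L₁/L₂ = 10^(0.4(M₂ − M₁)) = 10^(0.4 × 2.4289) = 10^0.97156 = 9.3661.

L₁/L₂ = 9.366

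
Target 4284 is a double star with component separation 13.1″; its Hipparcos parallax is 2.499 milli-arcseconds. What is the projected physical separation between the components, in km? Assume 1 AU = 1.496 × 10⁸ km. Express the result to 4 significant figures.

7.842 × 10^11 km

d = 1/p = 1/0.002499″ = 400.16 pc.
At distance d (pc), an angle of θ arcsec spans θ·d AU: s = 13.1 × 400.16 = 5242.1 AU.
= 5242.1 × 1.496 × 10⁸ km = 7.8422 × 10^11 km.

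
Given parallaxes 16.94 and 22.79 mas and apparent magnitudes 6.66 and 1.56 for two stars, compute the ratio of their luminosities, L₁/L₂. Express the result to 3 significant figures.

L₁/L₂ = 0.0165

d₁ = 1/p₁ = 1/0.01694″ = 59.032 pc; d₂ = 1/p₂ = 1/0.02279″ = 43.879 pc.
M₁ = m₁ − 5 log₁₀ d₁ + 5 = 6.66 − 8.8554 + 5 = 2.8046.
M₂ = 1.56 − 8.2113 + 5 = -1.6513.
L₁/L₂ = 10^(0.4(M₂ − M₁)) = 10^(0.4 × (-4.4559)) = 10^(-1.78236) = 0.016506.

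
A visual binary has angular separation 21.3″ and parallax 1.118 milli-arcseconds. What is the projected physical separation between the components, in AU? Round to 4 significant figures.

19050 AU

d = 1/p = 1/0.001118″ = 894.45 pc.
At distance d (pc), an angle of θ arcsec spans θ·d AU: s = 21.3 × 894.45 = 19052 AU.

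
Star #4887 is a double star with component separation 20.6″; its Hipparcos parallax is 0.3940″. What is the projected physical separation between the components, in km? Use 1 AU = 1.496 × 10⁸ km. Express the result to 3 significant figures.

7.82 × 10^9 km

d = 1/p = 1/0.3940″ = 2.5381 pc.
At distance d (pc), an angle of θ arcsec spans θ·d AU: s = 20.6 × 2.5381 = 52.285 AU.
= 52.285 × 1.496 × 10⁸ km = 7.8218 × 10^9 km.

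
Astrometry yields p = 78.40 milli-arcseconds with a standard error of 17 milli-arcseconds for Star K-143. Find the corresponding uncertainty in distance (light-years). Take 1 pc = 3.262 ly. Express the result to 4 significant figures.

d = 1/p, so σ_d = σ_p / p².
σ_d = 0.0170 / (0.07840)² = 0.0170 / 0.0061466 = 2.7658 pc = 2.7658 × 3.262 ly = 9.022 ly.

9.022 ly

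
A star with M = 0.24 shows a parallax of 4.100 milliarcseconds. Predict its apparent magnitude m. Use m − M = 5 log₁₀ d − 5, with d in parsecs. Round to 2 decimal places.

m = 7.18

d = 1/p = 1/0.004100″ = 243.9 pc.
m − M = 5 log₁₀ d − 5 = 5 log₁₀(243.9) − 5 = 11.9361 − 5 = 6.9361.
m = M + (m − M) = 0.24 + 6.9361 = 7.18.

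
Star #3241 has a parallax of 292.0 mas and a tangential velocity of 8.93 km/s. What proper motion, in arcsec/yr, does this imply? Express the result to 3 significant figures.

0.550 arcsec/yr

d = 1/p = 1/0.2920″ = 3.4247 pc.
μ = v_t / (4.74 d) = 8.93 / (4.74 × 3.4247) = 8.93 / 16.233 = 0.55011 ″/yr.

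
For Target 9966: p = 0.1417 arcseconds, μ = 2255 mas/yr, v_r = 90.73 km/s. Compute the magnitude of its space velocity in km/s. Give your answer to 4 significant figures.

118.0 km/s

d = 1/p = 1/0.1417″ = 7.0572 pc.
μ = 2255 mas/yr = 2.255 ″/yr.
v_t = 4.740 μ d = 4.740 × 2.255 × 7.0572 = 75.432 km/s.
v = √(v_r² + v_t²) = √(90.73² + 75.432²) = √13921.9 = 117.99 km/s.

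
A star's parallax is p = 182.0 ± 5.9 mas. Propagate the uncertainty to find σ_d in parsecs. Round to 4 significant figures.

0.1781 pc

d = 1/p, so σ_d = σ_p / p².
σ_d = 0.00590 / (0.1820)² = 0.00590 / 0.033124 = 0.17812 pc.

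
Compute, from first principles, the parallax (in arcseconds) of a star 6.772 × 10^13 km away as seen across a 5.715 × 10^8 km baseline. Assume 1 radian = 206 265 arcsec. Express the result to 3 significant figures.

1.74 arcsec

θ ≈ B/d = (5.715 × 10^8) / (6.772 × 10^13) = 8.4392 × 10^-6 rad.
In arcseconds: 8.4392 × 10^-6 × 206265 = 1.7407″.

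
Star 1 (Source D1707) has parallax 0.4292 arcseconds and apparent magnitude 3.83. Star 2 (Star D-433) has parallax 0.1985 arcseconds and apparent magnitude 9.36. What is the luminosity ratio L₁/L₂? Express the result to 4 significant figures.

L₁/L₂ = 34.85

d₁ = 1/p₁ = 1/0.4292″ = 2.3299 pc; d₂ = 1/p₂ = 1/0.1985″ = 5.0378 pc.
M₁ = m₁ − 5 log₁₀ d₁ + 5 = 3.83 − 1.8367 + 5 = 6.9933.
M₂ = 9.36 − 3.5112 + 5 = 10.8488.
L₁/L₂ = 10^(0.4(M₂ − M₁)) = 10^(0.4 × 3.8555) = 10^1.54220 = 34.85.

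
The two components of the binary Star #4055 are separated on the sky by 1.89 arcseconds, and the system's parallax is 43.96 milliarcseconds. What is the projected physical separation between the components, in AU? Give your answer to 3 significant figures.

43.0 AU

d = 1/p = 1/0.04396″ = 22.748 pc.
At distance d (pc), an angle of θ arcsec spans θ·d AU: s = 1.89 × 22.748 = 42.994 AU.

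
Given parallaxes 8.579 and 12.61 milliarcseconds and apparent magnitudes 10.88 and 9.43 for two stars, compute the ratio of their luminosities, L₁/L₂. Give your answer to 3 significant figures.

L₁/L₂ = 0.568

d₁ = 1/p₁ = 1/0.008579″ = 116.56 pc; d₂ = 1/p₂ = 1/0.01261″ = 79.302 pc.
M₁ = m₁ − 5 log₁₀ d₁ + 5 = 10.88 − 10.3327 + 5 = 5.5473.
M₂ = 9.43 − 9.4964 + 5 = 4.9336.
L₁/L₂ = 10^(0.4(M₂ − M₁)) = 10^(0.4 × (-0.6137)) = 10^(-0.24548) = 0.56822.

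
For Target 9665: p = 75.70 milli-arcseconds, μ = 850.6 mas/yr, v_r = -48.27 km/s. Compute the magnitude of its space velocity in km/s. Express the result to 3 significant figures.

71.9 km/s

d = 1/p = 1/0.07570″ = 13.21 pc.
μ = 850.6 mas/yr = 0.8506 ″/yr.
v_t = 4.740 μ d = 4.740 × 0.8506 × 13.21 = 53.261 km/s.
v = √(v_r² + v_t²) = √((-48.27)² + 53.261²) = √5166.73 = 71.88 km/s.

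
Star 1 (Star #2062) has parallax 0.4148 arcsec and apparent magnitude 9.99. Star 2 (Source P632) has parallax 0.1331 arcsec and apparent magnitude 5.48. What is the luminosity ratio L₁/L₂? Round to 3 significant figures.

d₁ = 1/p₁ = 1/0.4148″ = 2.4108 pc; d₂ = 1/p₂ = 1/0.1331″ = 7.5131 pc.
M₁ = m₁ − 5 log₁₀ d₁ + 5 = 9.99 − 1.9108 + 5 = 13.0792.
M₂ = 5.48 − 4.3791 + 5 = 6.1009.
L₁/L₂ = 10^(0.4(M₂ − M₁)) = 10^(0.4 × (-6.9783)) = 10^(-2.79132) = 0.0016169.

L₁/L₂ = 0.00162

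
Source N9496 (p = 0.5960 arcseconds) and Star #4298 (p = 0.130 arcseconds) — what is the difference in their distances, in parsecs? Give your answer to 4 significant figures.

d_A = 1/0.5960″ = 1.6779 pc; d_B = 1/0.1300″ = 7.6923 pc.
|d_B − d_A| = |7.6923 − 1.6779| = 6.0144 pc.

6.014 pc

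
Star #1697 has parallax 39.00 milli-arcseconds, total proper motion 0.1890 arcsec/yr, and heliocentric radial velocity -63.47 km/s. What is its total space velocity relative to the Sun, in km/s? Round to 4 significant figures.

d = 1/p = 1/0.03900″ = 25.641 pc.
v_t = 4.740 μ d = 4.740 × 0.1890 × 25.641 = 22.971 km/s.
v = √(v_r² + v_t²) = √((-63.47)² + 22.971²) = √4556.11 = 67.499 km/s.

67.50 km/s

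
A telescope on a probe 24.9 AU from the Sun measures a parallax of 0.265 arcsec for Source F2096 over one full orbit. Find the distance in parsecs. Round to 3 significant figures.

94.0 pc

With baseline B (in AU) and parallax p (in arcsec), d = B/p parsecs.
d = 24.9 / 0.265 = 93.962 pc.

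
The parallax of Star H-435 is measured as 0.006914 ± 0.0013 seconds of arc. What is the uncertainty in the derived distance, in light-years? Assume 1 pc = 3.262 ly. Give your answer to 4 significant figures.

d = 1/p, so σ_d = σ_p / p².
σ_d = 0.00130 / (0.006914)² = 0.00130 / 0.000047803 = 27.195 pc = 27.195 × 3.262 ly = 88.71 ly.

88.71 ly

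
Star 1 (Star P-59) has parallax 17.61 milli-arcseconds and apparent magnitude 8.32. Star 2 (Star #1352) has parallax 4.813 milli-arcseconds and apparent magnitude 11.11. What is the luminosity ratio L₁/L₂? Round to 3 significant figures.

d₁ = 1/p₁ = 1/0.01761″ = 56.786 pc; d₂ = 1/p₂ = 1/0.004813″ = 207.77 pc.
M₁ = m₁ − 5 log₁₀ d₁ + 5 = 8.32 − 8.7712 + 5 = 4.5488.
M₂ = 11.11 − 11.5879 + 5 = 4.5221.
L₁/L₂ = 10^(0.4(M₂ − M₁)) = 10^(0.4 × (-0.0267)) = 10^(-0.01068) = 0.97571.

L₁/L₂ = 0.976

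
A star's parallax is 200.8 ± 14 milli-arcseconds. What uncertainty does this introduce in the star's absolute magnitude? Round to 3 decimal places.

σ_M = 0.151 mag

M = m − 5 log₁₀ d + 5 = m + 5 log₁₀ p + 5, so ∂M/∂p = 5/(p ln 10).
σ_M = (5/ln 10) · (σ_p/p) = 2.1715 × 14/200.8 = 2.1715 × 0.069721 = 0.1514.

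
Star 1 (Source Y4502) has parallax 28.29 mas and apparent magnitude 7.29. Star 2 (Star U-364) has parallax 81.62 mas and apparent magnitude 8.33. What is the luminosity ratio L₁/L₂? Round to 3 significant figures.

L₁/L₂ = 21.7

d₁ = 1/p₁ = 1/0.02829″ = 35.348 pc; d₂ = 1/p₂ = 1/0.08162″ = 12.252 pc.
M₁ = m₁ − 5 log₁₀ d₁ + 5 = 7.29 − 7.7418 + 5 = 4.5482.
M₂ = 8.33 − 5.4410 + 5 = 7.8890.
L₁/L₂ = 10^(0.4(M₂ − M₁)) = 10^(0.4 × 3.3408) = 10^1.33632 = 21.693.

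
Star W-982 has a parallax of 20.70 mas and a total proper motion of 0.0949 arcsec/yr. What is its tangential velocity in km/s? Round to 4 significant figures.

d = 1/p = 1/0.02070″ = 48.309 pc.
v_t = 4.74 × μ × d = 4.74 × 0.0949 × 48.309 = 21.731 km/s.

21.73 km/s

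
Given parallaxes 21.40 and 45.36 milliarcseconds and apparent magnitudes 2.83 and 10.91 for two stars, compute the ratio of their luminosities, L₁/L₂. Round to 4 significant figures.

d₁ = 1/p₁ = 1/0.02140″ = 46.729 pc; d₂ = 1/p₂ = 1/0.04536″ = 22.046 pc.
M₁ = m₁ − 5 log₁₀ d₁ + 5 = 2.83 − 8.3479 + 5 = -0.5179.
M₂ = 10.91 − 6.7166 + 5 = 9.1934.
L₁/L₂ = 10^(0.4(M₂ − M₁)) = 10^(0.4 × 9.7113) = 10^3.88452 = 7665.1.

L₁/L₂ = 7665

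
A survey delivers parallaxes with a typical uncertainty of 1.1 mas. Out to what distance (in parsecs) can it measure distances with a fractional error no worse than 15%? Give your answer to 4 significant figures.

σ_d/d = σ_p/p, so the condition is σ_p/p ≤ 0.15, i.e. p ≥ σ_p/0.15.
p_min = 1.1/0.15 = 7.3333 mas = 0.0073333 arcsec.
d_max = 1/p_min = 1/0.0073333 = 136.36 pc.

136.4 pc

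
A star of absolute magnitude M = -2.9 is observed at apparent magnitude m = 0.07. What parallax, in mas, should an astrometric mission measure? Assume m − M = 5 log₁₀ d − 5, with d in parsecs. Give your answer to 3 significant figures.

25.5 mas

m − M = 0.07 − (-2.9) = 2.97.
d = 10^((m−M)/5 + 1) = 10^1.594 = 39.264 pc.
p = 1/d = 1/39.264 = 0.025469 arcsec = 25.469 mas.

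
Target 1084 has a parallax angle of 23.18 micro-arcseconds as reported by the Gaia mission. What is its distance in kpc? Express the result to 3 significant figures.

p = 23.18 micro-arcseconds = 0.00002318 arcsec.
d = 1/p = 1/0.00002318 = 43141 pc.
= 43.141 kpc.

43.1 kpc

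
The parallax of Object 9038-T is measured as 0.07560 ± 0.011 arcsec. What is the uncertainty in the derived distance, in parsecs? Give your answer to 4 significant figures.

1.925 pc

d = 1/p, so σ_d = σ_p / p².
σ_d = 0.0110 / (0.07560)² = 0.0110 / 0.0057154 = 1.9246 pc.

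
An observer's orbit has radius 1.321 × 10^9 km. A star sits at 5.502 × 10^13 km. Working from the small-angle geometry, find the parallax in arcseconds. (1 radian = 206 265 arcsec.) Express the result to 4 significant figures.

θ ≈ B/d = (1.321 × 10^9) / (5.502 × 10^13) = 2.4009 × 10^-5 rad.
In arcseconds: 2.4009 × 10^-5 × 206265 = 4.9522″.

4.952 arcsec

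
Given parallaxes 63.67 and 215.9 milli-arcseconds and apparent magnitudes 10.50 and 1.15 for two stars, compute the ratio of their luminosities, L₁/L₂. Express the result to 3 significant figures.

d₁ = 1/p₁ = 1/0.06367″ = 15.706 pc; d₂ = 1/p₂ = 1/0.2159″ = 4.6318 pc.
M₁ = m₁ − 5 log₁₀ d₁ + 5 = 10.50 − 5.9803 + 5 = 9.5197.
M₂ = 1.15 − 3.3287 + 5 = 2.8213.
L₁/L₂ = 10^(0.4(M₂ − M₁)) = 10^(0.4 × (-6.6984)) = 10^(-2.67936) = 0.0020924.

L₁/L₂ = 0.00209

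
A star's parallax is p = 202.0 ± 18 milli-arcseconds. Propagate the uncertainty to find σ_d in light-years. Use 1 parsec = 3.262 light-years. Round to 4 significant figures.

1.439 ly

d = 1/p, so σ_d = σ_p / p².
σ_d = 0.0180 / (0.2020)² = 0.0180 / 0.040804 = 0.44113 pc = 0.44113 × 3.262 ly = 1.439 ly.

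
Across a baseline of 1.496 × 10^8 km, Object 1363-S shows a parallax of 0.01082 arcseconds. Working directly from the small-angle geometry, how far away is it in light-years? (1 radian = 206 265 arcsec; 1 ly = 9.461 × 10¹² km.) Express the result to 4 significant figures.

301.4 ly

θ = 0.01082″ = 0.01082/206265 = 5.2457 × 10^-8 rad.
d = B/θ = (1.496 × 10^8) / (5.2457 × 10^-8) = 2.8519 × 10^15 km = (2.8519 × 10^15) / (9.461 × 10^12) ly = 301.44 ly.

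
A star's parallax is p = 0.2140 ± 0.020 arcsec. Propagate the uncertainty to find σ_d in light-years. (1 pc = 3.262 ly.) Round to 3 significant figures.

1.42 ly

d = 1/p, so σ_d = σ_p / p².
σ_d = 0.0200 / (0.2140)² = 0.0200 / 0.045796 = 0.43672 pc = 0.43672 × 3.262 ly = 1.4246 ly.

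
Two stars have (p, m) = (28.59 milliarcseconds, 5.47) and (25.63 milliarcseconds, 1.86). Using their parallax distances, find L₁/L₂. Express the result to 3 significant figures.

L₁/L₂ = 0.0289

d₁ = 1/p₁ = 1/0.02859″ = 34.977 pc; d₂ = 1/p₂ = 1/0.02563″ = 39.017 pc.
M₁ = m₁ − 5 log₁₀ d₁ + 5 = 5.47 − 7.7189 + 5 = 2.7511.
M₂ = 1.86 − 7.9563 + 5 = -1.0963.
L₁/L₂ = 10^(0.4(M₂ − M₁)) = 10^(0.4 × (-3.8474)) = 10^(-1.53896) = 0.028909.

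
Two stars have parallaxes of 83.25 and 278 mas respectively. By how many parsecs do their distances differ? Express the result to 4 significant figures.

8.415 pc

d_A = 1/0.08325″ = 12.012 pc; d_B = 1/0.2780″ = 3.5971 pc.
|d_B − d_A| = |3.5971 − 12.012| = 8.4149 pc.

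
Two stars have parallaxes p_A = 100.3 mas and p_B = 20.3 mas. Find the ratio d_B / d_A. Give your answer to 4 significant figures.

4.941

Since d = 1/p, d_B/d_A = p_A/p_B.
= 100.3 / 20.3 = 4.9409.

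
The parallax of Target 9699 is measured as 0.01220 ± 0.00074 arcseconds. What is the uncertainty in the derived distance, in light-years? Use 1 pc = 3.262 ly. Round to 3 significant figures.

d = 1/p, so σ_d = σ_p / p².
σ_d = 0.000740 / (0.01220)² = 0.000740 / 0.00014884 = 4.9718 pc = 4.9718 × 3.262 ly = 16.218 ly.

16.2 ly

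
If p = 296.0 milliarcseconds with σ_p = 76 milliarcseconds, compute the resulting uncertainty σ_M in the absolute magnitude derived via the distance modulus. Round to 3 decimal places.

M = m − 5 log₁₀ d + 5 = m + 5 log₁₀ p + 5, so ∂M/∂p = 5/(p ln 10).
σ_M = (5/ln 10) · (σ_p/p) = 2.1715 × 76/296.0 = 2.1715 × 0.25676 = 0.55755.

σ_M = 0.558 mag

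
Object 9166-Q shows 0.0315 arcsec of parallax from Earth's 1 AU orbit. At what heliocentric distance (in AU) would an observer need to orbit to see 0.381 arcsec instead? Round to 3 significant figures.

Parallax scales linearly with baseline: p ∝ B, so B = p_target / p_Earth × 1 AU.
B = 0.381 / 0.0315 = 12.095 AU.

12.1 AU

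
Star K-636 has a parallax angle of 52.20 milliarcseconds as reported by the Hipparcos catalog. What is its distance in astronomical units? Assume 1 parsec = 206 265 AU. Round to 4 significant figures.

p = 52.20 milliarcseconds = 0.05220 arcsec.
d = 1/p = 1/0.05220 = 19.157 pc.
In AU: 19.157 × 206265 = 3.9514 × 10^6 AU.

3.951 × 10^6 AU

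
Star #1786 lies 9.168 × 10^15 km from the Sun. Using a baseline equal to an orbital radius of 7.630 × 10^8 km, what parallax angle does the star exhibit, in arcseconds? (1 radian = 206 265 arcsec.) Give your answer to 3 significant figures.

0.0172 arcsec

θ ≈ B/d = (7.630 × 10^8) / (9.168 × 10^15) = 8.3224 × 10^-8 rad.
In arcseconds: 8.3224 × 10^-8 × 206265 = 0.017166″.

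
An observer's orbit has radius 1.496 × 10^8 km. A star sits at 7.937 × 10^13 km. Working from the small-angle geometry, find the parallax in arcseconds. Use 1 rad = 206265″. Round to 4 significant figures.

θ ≈ B/d = (1.496 × 10^8) / (7.937 × 10^13) = 1.8848 × 10^-6 rad.
In arcseconds: 1.8848 × 10^-6 × 206265 = 0.38877″.

0.3888 arcsec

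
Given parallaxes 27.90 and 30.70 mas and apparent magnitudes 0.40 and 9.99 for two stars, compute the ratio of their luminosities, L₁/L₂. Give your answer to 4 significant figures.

d₁ = 1/p₁ = 1/0.02790″ = 35.842 pc; d₂ = 1/p₂ = 1/0.03070″ = 32.573 pc.
M₁ = m₁ − 5 log₁₀ d₁ + 5 = 0.40 − 7.7720 + 5 = -2.3720.
M₂ = 9.99 − 7.5643 + 5 = 7.4257.
L₁/L₂ = 10^(0.4(M₂ − M₁)) = 10^(0.4 × 9.7977) = 10^3.91908 = 8300.

L₁/L₂ = 8300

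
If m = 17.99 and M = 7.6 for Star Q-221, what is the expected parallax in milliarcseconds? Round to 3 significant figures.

m − M = 17.99 − 7.6 = 10.39.
d = 10^((m−M)/5 + 1) = 10^3.078 = 1196.7 pc.
p = 1/d = 1/1196.7 = 0.00083563 arcsec = 0.83563 mas.

0.836 mas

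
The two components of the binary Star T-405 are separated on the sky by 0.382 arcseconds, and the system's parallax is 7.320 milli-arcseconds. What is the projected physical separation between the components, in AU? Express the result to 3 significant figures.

52.2 AU

d = 1/p = 1/0.007320″ = 136.61 pc.
At distance d (pc), an angle of θ arcsec spans θ·d AU: s = 0.382 × 136.61 = 52.185 AU.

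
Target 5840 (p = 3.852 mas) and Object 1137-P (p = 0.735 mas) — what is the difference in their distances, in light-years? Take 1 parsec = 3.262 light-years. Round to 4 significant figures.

d_A = 1/0.003852″ = 259.61 pc; d_B = 1/0.0007350″ = 1360.5 pc.
|d_B − d_A| = |1360.5 − 259.61| = 1100.9 pc = 1100.9 × 3.262 ly = 3591.1 ly.

3591 ly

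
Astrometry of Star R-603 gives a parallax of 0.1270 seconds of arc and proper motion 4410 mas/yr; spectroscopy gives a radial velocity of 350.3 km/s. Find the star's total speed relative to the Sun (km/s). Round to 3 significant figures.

387 km/s

d = 1/p = 1/0.1270″ = 7.874 pc.
μ = 4410 mas/yr = 4.410 ″/yr.
v_t = 4.740 μ d = 4.740 × 4.410 × 7.874 = 164.59 km/s.
v = √(v_r² + v_t²) = √(350.3² + 164.59²) = √149800 = 387.04 km/s.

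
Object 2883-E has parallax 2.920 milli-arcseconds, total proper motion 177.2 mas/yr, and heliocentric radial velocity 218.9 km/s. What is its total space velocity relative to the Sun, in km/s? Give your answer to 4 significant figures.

d = 1/p = 1/0.002920″ = 342.47 pc.
μ = 177.2 mas/yr = 0.1772 ″/yr.
v_t = 4.740 μ d = 4.740 × 0.1772 × 342.47 = 287.65 km/s.
v = √(v_r² + v_t²) = √(218.9² + 287.65²) = √130660 = 361.47 km/s.

361.5 km/s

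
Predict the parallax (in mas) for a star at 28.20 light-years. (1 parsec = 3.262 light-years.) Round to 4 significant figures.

d = 28.20 ly ÷ 3.262 = 8.645 pc.
p = 1/d = 1/8.645 = 0.11567 arcsec.
= 0.11567 × 1000 = 115.67 mas.

115.7 mas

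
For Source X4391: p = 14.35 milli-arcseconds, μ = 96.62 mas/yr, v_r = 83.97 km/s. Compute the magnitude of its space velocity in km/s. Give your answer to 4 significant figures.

d = 1/p = 1/0.01435″ = 69.686 pc.
μ = 96.62 mas/yr = 0.09662 ″/yr.
v_t = 4.740 μ d = 4.740 × 0.09662 × 69.686 = 31.915 km/s.
v = √(v_r² + v_t²) = √(83.97² + 31.915²) = √8069.53 = 89.831 km/s.

89.83 km/s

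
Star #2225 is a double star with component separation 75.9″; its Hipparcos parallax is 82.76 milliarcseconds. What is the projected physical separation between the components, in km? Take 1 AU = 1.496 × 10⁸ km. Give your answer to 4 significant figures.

1.372 × 10^11 km

d = 1/p = 1/0.08276″ = 12.083 pc.
At distance d (pc), an angle of θ arcsec spans θ·d AU: s = 75.9 × 12.083 = 917.1 AU.
= 917.1 × 1.496 × 10⁸ km = 1.3720 × 10^11 km.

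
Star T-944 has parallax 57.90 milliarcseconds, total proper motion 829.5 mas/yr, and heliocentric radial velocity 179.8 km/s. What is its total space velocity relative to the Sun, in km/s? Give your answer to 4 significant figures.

192.2 km/s

d = 1/p = 1/0.05790″ = 17.271 pc.
μ = 829.5 mas/yr = 0.8295 ″/yr.
v_t = 4.740 μ d = 4.740 × 0.8295 × 17.271 = 67.907 km/s.
v = √(v_r² + v_t²) = √(179.8² + 67.907²) = √36939.4 = 192.2 km/s.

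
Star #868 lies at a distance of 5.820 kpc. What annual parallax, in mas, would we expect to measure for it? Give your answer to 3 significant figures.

0.172 mas

d = 5.820 kpc = 5820 pc.
p = 1/d = 1/5820 = 0.00017182 arcsec.
= 0.00017182 × 1000 = 0.17182 mas.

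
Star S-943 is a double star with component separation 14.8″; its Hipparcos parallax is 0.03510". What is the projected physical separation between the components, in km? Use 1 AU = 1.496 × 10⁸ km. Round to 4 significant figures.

d = 1/p = 1/0.03510″ = 28.49 pc.
At distance d (pc), an angle of θ arcsec spans θ·d AU: s = 14.8 × 28.49 = 421.65 AU.
= 421.65 × 1.496 × 10⁸ km = 6.3079 × 10^10 km.

6.308 × 10^10 km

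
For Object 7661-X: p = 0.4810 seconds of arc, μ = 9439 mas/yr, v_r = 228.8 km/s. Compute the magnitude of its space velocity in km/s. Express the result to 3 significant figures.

247 km/s

d = 1/p = 1/0.4810″ = 2.079 pc.
μ = 9439 mas/yr = 9.439 ″/yr.
v_t = 4.740 μ d = 4.740 × 9.439 × 2.079 = 93.016 km/s.
v = √(v_r² + v_t²) = √(228.8² + 93.016²) = √61001.4 = 246.98 km/s.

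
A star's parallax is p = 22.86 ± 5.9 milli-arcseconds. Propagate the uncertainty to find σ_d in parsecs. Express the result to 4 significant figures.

d = 1/p, so σ_d = σ_p / p².
σ_d = 0.00590 / (0.02286)² = 0.00590 / 0.00052258 = 11.29 pc.

11.29 pc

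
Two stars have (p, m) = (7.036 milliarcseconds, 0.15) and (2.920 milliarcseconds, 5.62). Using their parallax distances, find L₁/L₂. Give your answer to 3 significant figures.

d₁ = 1/p₁ = 1/0.007036″ = 142.13 pc; d₂ = 1/p₂ = 1/0.002920″ = 342.47 pc.
M₁ = m₁ − 5 log₁₀ d₁ + 5 = 0.15 − 10.7634 + 5 = -5.6134.
M₂ = 5.62 − 12.6731 + 5 = -2.0531.
L₁/L₂ = 10^(0.4(M₂ − M₁)) = 10^(0.4 × 3.5603) = 10^1.42412 = 26.553.

L₁/L₂ = 26.6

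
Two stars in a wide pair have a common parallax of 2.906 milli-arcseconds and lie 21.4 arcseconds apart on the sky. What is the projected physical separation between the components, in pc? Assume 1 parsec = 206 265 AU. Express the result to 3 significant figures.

d = 1/p = 1/0.002906″ = 344.12 pc.
At distance d (pc), an angle of θ arcsec spans θ·d AU: s = 21.4 × 344.12 = 7364.2 AU.
= 7364.2 / 206265 = 0.035703 pc.

0.0357 pc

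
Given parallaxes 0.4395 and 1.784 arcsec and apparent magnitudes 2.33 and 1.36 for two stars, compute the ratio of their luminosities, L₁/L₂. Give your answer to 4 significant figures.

L₁/L₂ = 6.743

d₁ = 1/p₁ = 1/0.4395″ = 2.2753 pc; d₂ = 1/p₂ = 1/1.784″ = 0.56054 pc.
M₁ = m₁ − 5 log₁₀ d₁ + 5 = 2.33 − 1.7852 + 5 = 5.5448.
M₂ = 1.36 − (-1.2570) + 5 = 7.6170.
L₁/L₂ = 10^(0.4(M₂ − M₁)) = 10^(0.4 × 2.0722) = 10^0.82888 = 6.7434.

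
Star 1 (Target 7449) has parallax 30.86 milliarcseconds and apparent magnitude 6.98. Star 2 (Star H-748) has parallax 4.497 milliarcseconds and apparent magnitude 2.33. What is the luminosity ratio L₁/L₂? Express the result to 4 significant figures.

L₁/L₂ = 0.0002931

d₁ = 1/p₁ = 1/0.03086″ = 32.404 pc; d₂ = 1/p₂ = 1/0.004497″ = 222.37 pc.
M₁ = m₁ − 5 log₁₀ d₁ + 5 = 6.98 − 7.5530 + 5 = 4.4270.
M₂ = 2.33 − 11.7354 + 5 = -4.4054.
L₁/L₂ = 10^(0.4(M₂ − M₁)) = 10^(0.4 × (-8.8324)) = 10^(-3.53296) = 0.00029312.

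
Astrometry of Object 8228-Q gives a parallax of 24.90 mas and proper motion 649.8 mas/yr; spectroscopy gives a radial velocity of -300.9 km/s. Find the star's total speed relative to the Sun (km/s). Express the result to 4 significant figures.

325.3 km/s

d = 1/p = 1/0.02490″ = 40.161 pc.
μ = 649.8 mas/yr = 0.6498 ″/yr.
v_t = 4.740 μ d = 4.740 × 0.6498 × 40.161 = 123.7 km/s.
v = √(v_r² + v_t²) = √((-300.9)² + 123.7²) = √105843 = 325.34 km/s.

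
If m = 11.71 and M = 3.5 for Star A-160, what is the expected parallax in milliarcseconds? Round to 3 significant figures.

m − M = 11.71 − 3.5 = 8.21.
d = 10^((m−M)/5 + 1) = 10^2.642 = 438.53 pc.
p = 1/d = 1/438.53 = 0.0022803 arcsec = 2.2803 mas.

2.28 mas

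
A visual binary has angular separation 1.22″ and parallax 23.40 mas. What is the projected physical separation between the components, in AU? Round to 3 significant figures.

d = 1/p = 1/0.02340″ = 42.735 pc.
At distance d (pc), an angle of θ arcsec spans θ·d AU: s = 1.22 × 42.735 = 52.137 AU.

52.1 AU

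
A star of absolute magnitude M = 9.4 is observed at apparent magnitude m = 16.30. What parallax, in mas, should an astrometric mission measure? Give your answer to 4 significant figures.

4.169 mas

m − M = 16.30 − 9.4 = 6.90.
d = 10^((m−M)/5 + 1) = 10^2.380 = 239.88 pc.
p = 1/d = 1/239.88 = 0.0041688 arcsec = 4.1688 mas.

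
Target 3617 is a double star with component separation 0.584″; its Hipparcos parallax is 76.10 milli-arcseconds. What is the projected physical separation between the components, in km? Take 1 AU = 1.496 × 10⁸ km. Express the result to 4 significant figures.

1.148 × 10^9 km

d = 1/p = 1/0.07610″ = 13.141 pc.
At distance d (pc), an angle of θ arcsec spans θ·d AU: s = 0.584 × 13.141 = 7.6743 AU.
= 7.6743 × 1.496 × 10⁸ km = 1.1481 × 10^9 km.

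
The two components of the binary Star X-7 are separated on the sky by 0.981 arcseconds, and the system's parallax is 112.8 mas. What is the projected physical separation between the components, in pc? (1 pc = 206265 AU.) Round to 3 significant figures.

4.22 × 10^-5 pc

d = 1/p = 1/0.1128″ = 8.8652 pc.
At distance d (pc), an angle of θ arcsec spans θ·d AU: s = 0.981 × 8.8652 = 8.6968 AU.
= 8.6968 / 206265 = 4.2163 × 10^-5 pc.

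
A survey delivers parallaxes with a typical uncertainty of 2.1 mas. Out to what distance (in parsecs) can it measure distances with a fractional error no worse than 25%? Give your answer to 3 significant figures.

σ_d/d = σ_p/p, so the condition is σ_p/p ≤ 0.25, i.e. p ≥ σ_p/0.25.
p_min = 2.1/0.25 = 8.4 mas = 0.0084 arcsec.
d_max = 1/p_min = 1/0.0084 = 119.05 pc.

119 pc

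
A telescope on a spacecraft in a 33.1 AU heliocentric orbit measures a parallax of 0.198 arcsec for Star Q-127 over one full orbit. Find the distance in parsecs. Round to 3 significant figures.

With baseline B (in AU) and parallax p (in arcsec), d = B/p parsecs.
d = 33.1 / 0.198 = 167.17 pc.

167 pc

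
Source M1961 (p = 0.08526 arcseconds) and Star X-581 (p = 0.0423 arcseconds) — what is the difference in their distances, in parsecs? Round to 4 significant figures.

11.91 pc

d_A = 1/0.08526″ = 11.729 pc; d_B = 1/0.04230″ = 23.641 pc.
|d_B − d_A| = |23.641 − 11.729| = 11.912 pc.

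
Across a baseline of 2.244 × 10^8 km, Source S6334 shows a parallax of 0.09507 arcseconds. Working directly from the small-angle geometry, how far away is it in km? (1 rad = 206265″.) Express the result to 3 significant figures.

θ = 0.09507″ = 0.09507/206265 = 4.6091 × 10^-7 rad.
d = B/θ = (2.244 × 10^8) / (4.6091 × 10^-7) = 4.8686 × 10^14 km.

4.87 × 10^14 km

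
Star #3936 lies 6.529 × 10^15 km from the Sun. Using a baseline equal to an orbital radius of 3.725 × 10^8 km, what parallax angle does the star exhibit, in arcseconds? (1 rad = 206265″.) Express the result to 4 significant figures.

0.01177 arcsec

θ ≈ B/d = (3.725 × 10^8) / (6.529 × 10^15) = 5.7053 × 10^-8 rad.
In arcseconds: 5.7053 × 10^-8 × 206265 = 0.011768″.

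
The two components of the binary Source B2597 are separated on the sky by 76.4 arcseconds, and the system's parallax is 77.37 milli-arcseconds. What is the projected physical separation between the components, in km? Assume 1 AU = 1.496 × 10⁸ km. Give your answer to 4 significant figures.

1.477 × 10^11 km

d = 1/p = 1/0.07737″ = 12.925 pc.
At distance d (pc), an angle of θ arcsec spans θ·d AU: s = 76.4 × 12.925 = 987.47 AU.
= 987.47 × 1.496 × 10⁸ km = 1.4773 × 10^11 km.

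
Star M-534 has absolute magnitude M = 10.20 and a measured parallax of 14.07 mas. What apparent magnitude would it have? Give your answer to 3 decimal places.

d = 1/p = 1/0.01407″ = 71.073 pc.
m − M = 5 log₁₀ d − 5 = 5 log₁₀(71.073) − 5 = 9.2585 − 5 = 4.2585.
m = M + (m − M) = 10.20 + 4.2585 = 14.459.

m = 14.459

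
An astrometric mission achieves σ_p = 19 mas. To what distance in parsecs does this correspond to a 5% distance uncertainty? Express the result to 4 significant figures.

2.632 pc

σ_d/d = σ_p/p, so the condition is σ_p/p ≤ 0.05, i.e. p ≥ σ_p/0.05.
p_min = 19/0.05 = 380 mas = 0.38 arcsec.
d_max = 1/p_min = 1/0.38 = 2.6316 pc.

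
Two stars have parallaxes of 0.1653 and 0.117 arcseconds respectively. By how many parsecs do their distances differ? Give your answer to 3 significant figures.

2.50 pc

d_A = 1/0.1653″ = 6.0496 pc; d_B = 1/0.1170″ = 8.547 pc.
|d_B − d_A| = |8.547 − 6.0496| = 2.4974 pc.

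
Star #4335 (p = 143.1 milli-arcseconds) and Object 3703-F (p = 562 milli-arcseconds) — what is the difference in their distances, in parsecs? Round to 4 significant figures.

5.209 pc

d_A = 1/0.1431″ = 6.9881 pc; d_B = 1/0.5620″ = 1.7794 pc.
|d_B − d_A| = |1.7794 − 6.9881| = 5.2087 pc.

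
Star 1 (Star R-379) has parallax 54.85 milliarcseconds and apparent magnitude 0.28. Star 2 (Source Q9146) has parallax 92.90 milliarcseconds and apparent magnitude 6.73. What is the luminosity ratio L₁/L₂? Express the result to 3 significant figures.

L₁/L₂ = 1090

d₁ = 1/p₁ = 1/0.05485″ = 18.232 pc; d₂ = 1/p₂ = 1/0.09290″ = 10.764 pc.
M₁ = m₁ − 5 log₁₀ d₁ + 5 = 0.28 − 6.3042 + 5 = -1.0242.
M₂ = 6.73 − 5.1599 + 5 = 6.5701.
L₁/L₂ = 10^(0.4(M₂ − M₁)) = 10^(0.4 × 7.5943) = 10^3.03772 = 1090.7.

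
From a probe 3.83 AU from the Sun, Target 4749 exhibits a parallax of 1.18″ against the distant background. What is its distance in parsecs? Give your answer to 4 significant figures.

3.246 pc

With baseline B (in AU) and parallax p (in arcsec), d = B/p parsecs.
d = 3.83 / 1.18 = 3.2458 pc.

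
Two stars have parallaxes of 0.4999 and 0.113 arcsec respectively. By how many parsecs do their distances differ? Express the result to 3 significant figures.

d_A = 1/0.4999″ = 2.0004 pc; d_B = 1/0.1130″ = 8.8496 pc.
|d_B − d_A| = |8.8496 − 2.0004| = 6.8492 pc.

6.85 pc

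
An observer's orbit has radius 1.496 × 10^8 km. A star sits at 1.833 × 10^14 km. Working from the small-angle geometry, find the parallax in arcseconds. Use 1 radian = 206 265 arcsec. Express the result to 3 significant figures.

0.168 arcsec

θ ≈ B/d = (1.496 × 10^8) / (1.833 × 10^14) = 8.1615 × 10^-7 rad.
In arcseconds: 8.1615 × 10^-7 × 206265 = 0.16834″.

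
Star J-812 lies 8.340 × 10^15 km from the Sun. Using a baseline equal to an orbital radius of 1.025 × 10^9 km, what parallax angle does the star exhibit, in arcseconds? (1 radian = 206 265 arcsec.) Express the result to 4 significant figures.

θ ≈ B/d = (1.025 × 10^9) / (8.340 × 10^15) = 1.2290 × 10^-7 rad.
In arcseconds: 1.2290 × 10^-7 × 206265 = 0.02535″.

0.02535 arcsec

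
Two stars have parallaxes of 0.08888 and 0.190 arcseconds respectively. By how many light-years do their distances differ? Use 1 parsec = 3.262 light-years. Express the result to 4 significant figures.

19.53 ly

d_A = 1/0.08888″ = 11.251 pc; d_B = 1/0.1900″ = 5.2632 pc.
|d_B − d_A| = |5.2632 − 11.251| = 5.9878 pc = 5.9878 × 3.262 ly = 19.532 ly.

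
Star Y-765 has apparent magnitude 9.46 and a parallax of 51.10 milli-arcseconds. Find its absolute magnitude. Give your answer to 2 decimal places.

d = 1/p = 1/0.05110″ = 19.569 pc.
m − M = 5 log₁₀(19.569) − 5 = 6.4578 − 5 = 1.4578.
M = m − (m − M) = 9.46 − 1.4578 = 8.00.

M = 8.00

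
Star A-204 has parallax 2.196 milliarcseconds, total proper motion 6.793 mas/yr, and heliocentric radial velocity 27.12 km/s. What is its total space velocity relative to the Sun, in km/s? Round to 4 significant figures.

30.83 km/s

d = 1/p = 1/0.002196″ = 455.37 pc.
μ = 6.793 mas/yr = 0.006793 ″/yr.
v_t = 4.740 μ d = 4.740 × 0.006793 × 455.37 = 14.662 km/s.
v = √(v_r² + v_t²) = √(27.12² + 14.662²) = √950.469 = 30.83 km/s.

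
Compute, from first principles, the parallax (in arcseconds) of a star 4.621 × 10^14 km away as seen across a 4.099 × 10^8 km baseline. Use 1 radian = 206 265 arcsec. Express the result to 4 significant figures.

θ ≈ B/d = (4.099 × 10^8) / (4.621 × 10^14) = 8.8704 × 10^-7 rad.
In arcseconds: 8.8704 × 10^-7 × 206265 = 0.18297″.

0.1830 arcsec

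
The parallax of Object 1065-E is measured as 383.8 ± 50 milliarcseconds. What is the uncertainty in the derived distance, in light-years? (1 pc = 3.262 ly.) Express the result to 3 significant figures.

1.11 ly

d = 1/p, so σ_d = σ_p / p².
σ_d = 0.0500 / (0.3838)² = 0.0500 / 0.1473 = 0.33944 pc = 0.33944 × 3.262 ly = 1.1073 ly.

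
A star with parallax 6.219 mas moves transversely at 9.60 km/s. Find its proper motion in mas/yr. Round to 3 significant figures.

d = 1/p = 1/0.006219″ = 160.8 pc.
μ = v_t / (4.74 d) = 9.60 / (4.74 × 160.8) = 9.60 / 762.19 = 0.012595 ″/yr = 12.595 mas/yr.

12.6 mas/yr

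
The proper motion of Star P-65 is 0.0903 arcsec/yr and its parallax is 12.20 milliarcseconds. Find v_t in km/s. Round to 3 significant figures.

d = 1/p = 1/0.01220″ = 81.967 pc.
v_t = 4.74 × μ × d = 4.74 × 0.0903 × 81.967 = 35.084 km/s.

35.1 km/s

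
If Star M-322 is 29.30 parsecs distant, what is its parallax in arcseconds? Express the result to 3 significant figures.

p = 1/d = 1/29.3 = 0.03413 arcsec.

0.0341 arcsec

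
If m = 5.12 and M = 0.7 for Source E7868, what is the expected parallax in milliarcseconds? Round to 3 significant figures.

13.1 mas

m − M = 5.12 − 0.7 = 4.42.
d = 10^((m−M)/5 + 1) = 10^1.884 = 76.56 pc.
p = 1/d = 1/76.56 = 0.013062 arcsec = 13.062 mas.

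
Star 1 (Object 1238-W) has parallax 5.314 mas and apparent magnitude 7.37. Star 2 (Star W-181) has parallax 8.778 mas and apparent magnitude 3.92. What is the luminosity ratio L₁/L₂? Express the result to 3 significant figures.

d₁ = 1/p₁ = 1/0.005314″ = 188.18 pc; d₂ = 1/p₂ = 1/0.008778″ = 113.92 pc.
M₁ = m₁ − 5 log₁₀ d₁ + 5 = 7.37 − 11.3729 + 5 = 0.9971.
M₂ = 3.92 − 10.2830 + 5 = -1.3630.
L₁/L₂ = 10^(0.4(M₂ − M₁)) = 10^(0.4 × (-2.3601)) = 10^(-0.94404) = 0.11375.

L₁/L₂ = 0.114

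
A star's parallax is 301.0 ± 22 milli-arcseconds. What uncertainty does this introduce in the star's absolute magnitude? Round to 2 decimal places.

σ_M = 0.16 mag

M = m − 5 log₁₀ d + 5 = m + 5 log₁₀ p + 5, so ∂M/∂p = 5/(p ln 10).
σ_M = (5/ln 10) · (σ_p/p) = 2.1715 × 22/301.0 = 2.1715 × 0.07309 = 0.15871.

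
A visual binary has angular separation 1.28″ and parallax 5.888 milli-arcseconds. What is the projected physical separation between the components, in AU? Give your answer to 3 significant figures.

d = 1/p = 1/0.005888″ = 169.84 pc.
At distance d (pc), an angle of θ arcsec spans θ·d AU: s = 1.28 × 169.84 = 217.4 AU.

217 AU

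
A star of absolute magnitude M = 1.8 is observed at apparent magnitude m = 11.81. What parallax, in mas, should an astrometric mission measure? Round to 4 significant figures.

0.9954 mas

m − M = 11.81 − 1.8 = 10.01.
d = 10^((m−M)/5 + 1) = 10^3.002 = 1004.6 pc.
p = 1/d = 1/1004.6 = 0.00099542 arcsec = 0.99542 mas.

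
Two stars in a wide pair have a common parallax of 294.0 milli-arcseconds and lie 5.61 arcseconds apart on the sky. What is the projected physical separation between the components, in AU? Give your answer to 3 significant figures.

d = 1/p = 1/0.2940″ = 3.4014 pc.
At distance d (pc), an angle of θ arcsec spans θ·d AU: s = 5.61 × 3.4014 = 19.082 AU.

19.1 AU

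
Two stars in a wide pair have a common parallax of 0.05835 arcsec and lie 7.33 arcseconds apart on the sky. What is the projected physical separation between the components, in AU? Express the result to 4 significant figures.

d = 1/p = 1/0.05835″ = 17.138 pc.
At distance d (pc), an angle of θ arcsec spans θ·d AU: s = 7.33 × 17.138 = 125.62 AU.

125.6 AU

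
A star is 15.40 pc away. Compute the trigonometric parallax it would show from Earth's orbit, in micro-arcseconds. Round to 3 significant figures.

64900 μas

p = 1/d = 1/15.4 = 0.064935 arcsec.
= 0.064935 × 10⁶ = 64935 μas.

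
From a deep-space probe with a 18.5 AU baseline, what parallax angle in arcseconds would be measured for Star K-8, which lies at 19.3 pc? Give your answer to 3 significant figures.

0.959 arcsec

p (arcsec) = B (AU) / d (pc).
p = 18.5 / 19.3 = 0.95855 arcsec.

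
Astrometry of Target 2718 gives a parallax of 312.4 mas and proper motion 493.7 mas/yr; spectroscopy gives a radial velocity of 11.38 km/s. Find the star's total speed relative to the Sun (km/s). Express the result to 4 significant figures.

d = 1/p = 1/0.3124″ = 3.201 pc.
μ = 493.7 mas/yr = 0.4937 ″/yr.
v_t = 4.740 μ d = 4.740 × 0.4937 × 3.201 = 7.4908 km/s.
v = √(v_r² + v_t²) = √(11.38² + 7.4908²) = √185.616 = 13.624 km/s.

13.62 km/s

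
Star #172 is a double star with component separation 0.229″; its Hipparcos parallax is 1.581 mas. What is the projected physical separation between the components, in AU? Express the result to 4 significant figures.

d = 1/p = 1/0.001581″ = 632.51 pc.
At distance d (pc), an angle of θ arcsec spans θ·d AU: s = 0.229 × 632.51 = 144.84 AU.

144.8 AU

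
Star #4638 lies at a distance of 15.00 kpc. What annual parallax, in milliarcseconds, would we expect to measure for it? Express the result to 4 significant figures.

d = 15.00 kpc = 15000 pc.
p = 1/d = 1/15000 = 0.000066667 arcsec.
= 0.000066667 × 1000 = 0.066667 mas.

0.06667 mas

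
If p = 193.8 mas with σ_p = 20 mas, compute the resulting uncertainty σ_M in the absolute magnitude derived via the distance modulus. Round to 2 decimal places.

M = m − 5 log₁₀ d + 5 = m + 5 log₁₀ p + 5, so ∂M/∂p = 5/(p ln 10).
σ_M = (5/ln 10) · (σ_p/p) = 2.1715 × 20/193.8 = 2.1715 × 0.1032 = 0.2241.

σ_M = 0.22 mag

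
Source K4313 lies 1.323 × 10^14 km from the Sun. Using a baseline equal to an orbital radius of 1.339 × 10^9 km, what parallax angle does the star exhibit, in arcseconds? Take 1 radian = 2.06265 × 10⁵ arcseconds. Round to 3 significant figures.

2.09 arcsec

θ ≈ B/d = (1.339 × 10^9) / (1.323 × 10^14) = 1.0121 × 10^-5 rad.
In arcseconds: 1.0121 × 10^-5 × 206265 = 2.0876″.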